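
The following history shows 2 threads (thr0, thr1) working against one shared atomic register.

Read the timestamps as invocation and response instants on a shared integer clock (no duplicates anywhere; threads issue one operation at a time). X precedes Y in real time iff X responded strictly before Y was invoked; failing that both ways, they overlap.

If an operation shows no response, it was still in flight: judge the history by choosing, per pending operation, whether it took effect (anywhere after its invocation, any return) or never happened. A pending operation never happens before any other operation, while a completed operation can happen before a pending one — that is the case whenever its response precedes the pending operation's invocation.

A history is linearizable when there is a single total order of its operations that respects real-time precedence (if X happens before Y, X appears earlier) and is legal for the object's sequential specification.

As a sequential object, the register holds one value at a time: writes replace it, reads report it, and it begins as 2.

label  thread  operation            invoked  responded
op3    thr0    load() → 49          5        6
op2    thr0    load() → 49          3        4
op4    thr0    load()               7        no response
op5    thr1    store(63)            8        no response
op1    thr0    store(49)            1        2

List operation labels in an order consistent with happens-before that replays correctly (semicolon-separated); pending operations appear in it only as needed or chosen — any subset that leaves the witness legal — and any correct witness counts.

op1; op2; op3

1. op1 store(49), leaving value 49
2. op2 load() → 49, leaving value 49
3. op3 load() → 49, leaving value 49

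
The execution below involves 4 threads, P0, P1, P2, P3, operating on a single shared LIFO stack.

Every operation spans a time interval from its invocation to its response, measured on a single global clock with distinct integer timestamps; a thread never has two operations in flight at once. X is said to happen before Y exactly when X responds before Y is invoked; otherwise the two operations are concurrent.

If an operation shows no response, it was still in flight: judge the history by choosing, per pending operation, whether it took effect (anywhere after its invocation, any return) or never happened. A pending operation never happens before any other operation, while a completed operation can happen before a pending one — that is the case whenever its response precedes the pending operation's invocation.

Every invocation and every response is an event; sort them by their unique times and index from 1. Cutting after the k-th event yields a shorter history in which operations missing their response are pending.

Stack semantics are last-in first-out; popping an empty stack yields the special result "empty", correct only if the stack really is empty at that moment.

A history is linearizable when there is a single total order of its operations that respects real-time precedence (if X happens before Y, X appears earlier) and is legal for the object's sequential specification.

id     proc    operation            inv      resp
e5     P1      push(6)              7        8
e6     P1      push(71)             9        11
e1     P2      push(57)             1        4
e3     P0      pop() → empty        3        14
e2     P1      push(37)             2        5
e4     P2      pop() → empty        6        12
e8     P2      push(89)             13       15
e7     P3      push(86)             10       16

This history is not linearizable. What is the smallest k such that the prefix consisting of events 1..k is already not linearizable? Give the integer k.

12

events 1..11 are linearizable; a witness order is e1, e2, e3, e4, e5, e6:
1. e1 push(57), leaving stack <57>
2. e2 push(37), leaving stack <57,37>
3. e3 pop() (pending, included), leaving stack <57>
4. e4 pop() (pending, included), leaving stack <>
5. e5 push(6), leaving stack <6>
6. e6 push(71), leaving stack <6,71>
adding event 12 (e4 responds at 12) leaves no legal real-time order
every completion of the 2 pending operations (e3, e7) was checked; none linearizes
e.g. e1, e2, e4, e5, e6 (pending dropped): illegal at step 3, since e4 pop() → empty cannot apply there
e.g. e1, e2, e5, e4, e6 (pending dropped): illegal at step 4, since e4 pop() → empty cannot apply there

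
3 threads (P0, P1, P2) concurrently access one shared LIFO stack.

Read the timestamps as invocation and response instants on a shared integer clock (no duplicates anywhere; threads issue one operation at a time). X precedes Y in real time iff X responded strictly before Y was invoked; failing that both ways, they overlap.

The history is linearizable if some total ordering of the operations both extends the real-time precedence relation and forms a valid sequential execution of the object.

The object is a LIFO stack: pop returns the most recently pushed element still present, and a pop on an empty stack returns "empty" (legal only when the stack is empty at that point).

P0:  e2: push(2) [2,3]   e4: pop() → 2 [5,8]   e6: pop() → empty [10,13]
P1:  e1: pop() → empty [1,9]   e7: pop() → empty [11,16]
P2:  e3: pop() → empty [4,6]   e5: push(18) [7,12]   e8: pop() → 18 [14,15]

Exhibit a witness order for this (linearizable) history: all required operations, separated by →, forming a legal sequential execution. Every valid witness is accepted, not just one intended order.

e1 → e2 → e4 → e3 → e6 → e5 → e8 → e7

after step 1 (e1 pop() → empty): stack <>
after step 2 (e2 push(2)): stack <2>
after step 3 (e4 pop() → 2): stack <>
after step 4 (e3 pop() → empty): stack <>
after step 5 (e6 pop() → empty): stack <>
after step 6 (e5 push(18)): stack <18>
after step 7 (e8 pop() → 18): stack <>
after step 8 (e7 pop() → empty): stack <>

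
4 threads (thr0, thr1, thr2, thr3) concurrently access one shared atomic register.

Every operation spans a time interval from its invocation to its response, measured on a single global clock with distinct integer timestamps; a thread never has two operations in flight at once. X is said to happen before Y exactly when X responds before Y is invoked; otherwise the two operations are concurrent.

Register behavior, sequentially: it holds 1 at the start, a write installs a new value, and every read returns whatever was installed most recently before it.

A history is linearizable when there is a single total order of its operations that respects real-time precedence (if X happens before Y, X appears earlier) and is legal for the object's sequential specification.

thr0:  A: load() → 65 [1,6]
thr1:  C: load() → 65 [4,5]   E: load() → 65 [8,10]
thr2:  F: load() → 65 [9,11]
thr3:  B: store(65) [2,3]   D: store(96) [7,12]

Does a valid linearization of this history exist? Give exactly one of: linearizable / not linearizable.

linearizable

one valid linearization: B, A, C, E, F, D
after step 1 (B store(65)): value 65
after step 2 (A load() → 65): value 65
after step 3 (C load() → 65): value 65
after step 4 (E load() → 65): value 65
after step 5 (F load() → 65): value 65
after step 6 (D store(96)): value 96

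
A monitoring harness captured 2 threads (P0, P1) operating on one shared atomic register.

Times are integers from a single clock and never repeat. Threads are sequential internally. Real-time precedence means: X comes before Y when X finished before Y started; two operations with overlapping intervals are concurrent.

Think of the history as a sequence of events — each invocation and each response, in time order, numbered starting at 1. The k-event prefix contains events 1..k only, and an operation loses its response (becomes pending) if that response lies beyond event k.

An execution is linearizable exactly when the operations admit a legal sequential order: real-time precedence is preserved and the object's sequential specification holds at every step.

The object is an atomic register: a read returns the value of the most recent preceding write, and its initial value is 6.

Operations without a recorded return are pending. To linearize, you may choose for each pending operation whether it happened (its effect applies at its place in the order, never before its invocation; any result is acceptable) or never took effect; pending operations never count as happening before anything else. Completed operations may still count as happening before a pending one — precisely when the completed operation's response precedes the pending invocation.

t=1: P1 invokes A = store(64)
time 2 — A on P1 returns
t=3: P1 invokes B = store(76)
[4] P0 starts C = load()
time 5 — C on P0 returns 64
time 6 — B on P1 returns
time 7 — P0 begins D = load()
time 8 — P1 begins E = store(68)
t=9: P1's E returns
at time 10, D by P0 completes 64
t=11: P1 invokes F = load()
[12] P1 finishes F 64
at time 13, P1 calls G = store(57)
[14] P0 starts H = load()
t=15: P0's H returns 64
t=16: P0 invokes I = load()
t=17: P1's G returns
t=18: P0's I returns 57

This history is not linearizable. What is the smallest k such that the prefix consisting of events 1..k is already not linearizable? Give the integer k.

events 1..9 are still linearizable — one witness is A, C, B, D, E:
step 1: A store(64) — value 64
step 2: C load() → 64 — value 64
step 3: B store(76) — value 76
step 4: D load() (pending, included) — value 76
step 5: E store(68) — value 68
with event 10 included (D responding at time 10), all real-time-consistent orders fail
for example A, B, C, D, E fails at step 3: C load() → 64 is not legal there
for example A, B, C, E, D fails at step 3: C load() → 64 is not legal there

10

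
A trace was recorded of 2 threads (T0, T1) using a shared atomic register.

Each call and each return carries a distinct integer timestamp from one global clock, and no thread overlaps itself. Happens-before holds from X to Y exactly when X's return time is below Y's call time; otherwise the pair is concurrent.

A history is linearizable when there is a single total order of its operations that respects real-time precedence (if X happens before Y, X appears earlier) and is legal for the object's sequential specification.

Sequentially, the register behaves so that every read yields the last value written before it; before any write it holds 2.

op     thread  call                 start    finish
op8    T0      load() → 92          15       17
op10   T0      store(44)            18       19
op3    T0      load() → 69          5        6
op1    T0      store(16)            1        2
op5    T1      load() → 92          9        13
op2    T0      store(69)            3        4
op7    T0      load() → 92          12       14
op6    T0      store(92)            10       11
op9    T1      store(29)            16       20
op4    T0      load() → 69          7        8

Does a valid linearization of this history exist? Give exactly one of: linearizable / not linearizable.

linearizable

witness order: op1, op2, op3, op4, op6, op5, op7, op8, op9, op10
after step 1 (op1 store(16)): value 16
after step 2 (op2 store(69)): value 69
after step 3 (op3 load() → 69): value 69
after step 4 (op4 load() → 69): value 69
after step 5 (op6 store(92)): value 92
after step 6 (op5 load() → 92): value 92
after step 7 (op7 load() → 92): value 92
after step 8 (op8 load() → 92): value 92
after step 9 (op9 store(29)): value 29
after step 10 (op10 store(44)): value 44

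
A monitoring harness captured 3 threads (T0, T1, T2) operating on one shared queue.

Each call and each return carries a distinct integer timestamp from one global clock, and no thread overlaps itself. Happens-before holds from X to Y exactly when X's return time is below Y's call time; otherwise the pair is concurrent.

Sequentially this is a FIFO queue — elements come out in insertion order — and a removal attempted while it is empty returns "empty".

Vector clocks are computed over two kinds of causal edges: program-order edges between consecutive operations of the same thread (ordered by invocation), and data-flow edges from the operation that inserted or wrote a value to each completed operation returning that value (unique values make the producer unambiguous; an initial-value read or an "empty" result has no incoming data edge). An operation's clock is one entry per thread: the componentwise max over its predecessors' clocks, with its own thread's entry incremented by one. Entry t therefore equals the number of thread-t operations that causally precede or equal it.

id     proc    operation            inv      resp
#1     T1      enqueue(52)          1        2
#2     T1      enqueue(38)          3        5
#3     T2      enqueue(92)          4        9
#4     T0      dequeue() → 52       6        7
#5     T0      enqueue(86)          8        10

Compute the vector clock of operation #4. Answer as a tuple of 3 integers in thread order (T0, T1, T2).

#3 (invocation 4): nothing precedes it; T2's component alone gives (0, 0, 1)
#1 (invocation 1): nothing precedes it; T1's component alone gives (0, 1, 0)
merge at #2 (invoked 3): VC(#1)=(0, 1, 0), own-thread bump on T1 → (0, 2, 0)
merge at #4 (invoked 6): VC(#1)=(0, 1, 0), own-thread bump on T0 → (1, 1, 0)
merge at #5 (invoked 8): VC(#4)=(1, 1, 0), own-thread bump on T0 → (2, 1, 0)
target: VC(#4) = (1, 1, 0)

(1, 1, 0)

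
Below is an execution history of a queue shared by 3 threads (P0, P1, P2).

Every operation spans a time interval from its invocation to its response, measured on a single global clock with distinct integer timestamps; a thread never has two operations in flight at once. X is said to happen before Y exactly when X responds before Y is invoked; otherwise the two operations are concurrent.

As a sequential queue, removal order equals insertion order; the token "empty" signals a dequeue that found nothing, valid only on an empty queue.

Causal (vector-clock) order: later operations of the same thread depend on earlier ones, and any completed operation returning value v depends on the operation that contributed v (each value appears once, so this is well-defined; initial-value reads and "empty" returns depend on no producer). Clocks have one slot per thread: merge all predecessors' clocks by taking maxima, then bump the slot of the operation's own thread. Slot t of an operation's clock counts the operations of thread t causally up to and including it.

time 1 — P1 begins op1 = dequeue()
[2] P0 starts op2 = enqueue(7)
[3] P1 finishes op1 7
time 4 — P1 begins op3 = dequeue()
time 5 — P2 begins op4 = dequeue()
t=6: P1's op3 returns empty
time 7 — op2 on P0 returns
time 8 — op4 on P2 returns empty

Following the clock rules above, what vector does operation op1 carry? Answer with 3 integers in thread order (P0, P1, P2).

no predecessors for op4 (invoked 5): P2 increments from zero → (0, 0, 1)
no predecessors for op2 (invoked 2): P0 increments from zero → (1, 0, 0)
op1 (invocation 1): componentwise max over VC(op2)=(1, 0, 0), +1 at P1, giving (1, 1, 0)
op3 (invocation 4): componentwise max over VC(op1)=(1, 1, 0), +1 at P1, giving (1, 2, 0)
target: VC(op1) = (1, 1, 0)

(1, 1, 0)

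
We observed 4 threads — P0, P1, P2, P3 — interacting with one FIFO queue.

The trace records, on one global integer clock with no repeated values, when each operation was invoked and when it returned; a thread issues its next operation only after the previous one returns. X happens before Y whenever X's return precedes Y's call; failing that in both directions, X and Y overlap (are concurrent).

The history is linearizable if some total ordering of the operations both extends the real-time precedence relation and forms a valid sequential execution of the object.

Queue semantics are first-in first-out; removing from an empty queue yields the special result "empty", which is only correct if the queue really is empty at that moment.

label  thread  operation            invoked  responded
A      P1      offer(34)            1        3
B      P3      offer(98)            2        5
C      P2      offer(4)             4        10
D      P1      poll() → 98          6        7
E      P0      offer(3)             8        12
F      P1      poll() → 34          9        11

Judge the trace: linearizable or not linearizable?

linearizable

one valid linearization: B, A, C, D, E, F
after step 1 (B offer(98)): queue <98>
after step 2 (A offer(34)): queue <98,34>
after step 3 (C offer(4)): queue <98,34,4>
after step 4 (D poll() → 98): queue <34,4>
after step 5 (E offer(3)): queue <34,4,3>
after step 6 (F poll() → 34): queue <4,3>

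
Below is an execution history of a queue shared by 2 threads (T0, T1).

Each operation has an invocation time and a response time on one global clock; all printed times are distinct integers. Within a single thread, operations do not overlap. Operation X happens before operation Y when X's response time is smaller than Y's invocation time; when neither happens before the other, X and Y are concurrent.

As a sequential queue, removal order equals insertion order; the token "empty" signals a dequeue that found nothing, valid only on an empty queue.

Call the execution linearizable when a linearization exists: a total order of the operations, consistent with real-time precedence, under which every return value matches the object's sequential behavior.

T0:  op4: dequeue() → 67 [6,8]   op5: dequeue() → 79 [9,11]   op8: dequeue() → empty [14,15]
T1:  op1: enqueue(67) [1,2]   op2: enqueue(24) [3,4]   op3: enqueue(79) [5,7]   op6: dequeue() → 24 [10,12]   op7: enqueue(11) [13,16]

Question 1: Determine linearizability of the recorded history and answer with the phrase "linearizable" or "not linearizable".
witness order: op1, op2, op3, op4, op6, op5, op8, op7
after step 1 (op1 enqueue(67)): queue <67>
after step 2 (op2 enqueue(24)): queue <67,24>
after step 3 (op3 enqueue(79)): queue <67,24,79>
after step 4 (op4 dequeue() → 67): queue <24,79>
after step 5 (op6 dequeue() → 24): queue <79>
after step 6 (op5 dequeue() → 79): queue <>
after step 7 (op8 dequeue() → empty): queue <>
after step 8 (op7 enqueue(11)): queue <11>

linearizable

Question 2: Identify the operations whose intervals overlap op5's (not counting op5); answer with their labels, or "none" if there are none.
concurrent with op5 ([9,11]): every op whose interval crosses 9..11
op1 [1,2]: before
op2 [3,4]: before
op3 [5,7]: before
op4 [6,8]: before
op6 [10,12]: concurrent
op7 [13,16]: after
op8 [14,15]: after

op6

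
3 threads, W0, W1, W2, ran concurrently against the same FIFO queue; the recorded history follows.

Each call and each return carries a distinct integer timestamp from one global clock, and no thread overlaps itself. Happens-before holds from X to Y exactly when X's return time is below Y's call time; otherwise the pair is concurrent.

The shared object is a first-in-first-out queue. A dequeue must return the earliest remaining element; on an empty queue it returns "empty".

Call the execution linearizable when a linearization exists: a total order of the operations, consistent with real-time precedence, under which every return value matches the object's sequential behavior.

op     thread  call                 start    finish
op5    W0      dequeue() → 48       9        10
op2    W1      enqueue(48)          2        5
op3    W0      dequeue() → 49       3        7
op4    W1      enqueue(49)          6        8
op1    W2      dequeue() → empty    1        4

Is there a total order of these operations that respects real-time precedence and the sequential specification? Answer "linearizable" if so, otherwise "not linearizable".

not linearizable

prefix check: 1..6 passes, 1..7 fails once op3's time-7 response joins
6 orders of the 3 completed FIFO queue ops respect real time; none is legal
include/drop combinations of the 1 pending operation (op4) were all tried; none helps
one such order, op1, op2, op3 (pending dropped), breaks at step 3 where op3 dequeue() → 49 is illegal
one such order, op1, op3, op2 (pending dropped), breaks at step 2 where op3 dequeue() → 49 is illegal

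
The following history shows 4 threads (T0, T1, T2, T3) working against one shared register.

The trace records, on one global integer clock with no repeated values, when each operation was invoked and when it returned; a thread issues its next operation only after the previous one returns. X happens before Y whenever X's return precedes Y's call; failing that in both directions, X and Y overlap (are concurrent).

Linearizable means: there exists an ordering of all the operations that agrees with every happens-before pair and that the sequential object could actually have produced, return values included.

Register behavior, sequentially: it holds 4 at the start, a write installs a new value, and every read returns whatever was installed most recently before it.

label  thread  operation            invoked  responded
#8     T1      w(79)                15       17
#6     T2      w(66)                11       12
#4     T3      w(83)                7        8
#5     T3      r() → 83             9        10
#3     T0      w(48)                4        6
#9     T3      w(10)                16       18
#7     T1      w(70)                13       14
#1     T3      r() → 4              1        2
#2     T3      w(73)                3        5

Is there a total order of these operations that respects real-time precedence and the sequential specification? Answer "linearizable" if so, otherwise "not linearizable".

linearizable

one valid linearization: #1, #2, #3, #4, #5, #6, #7, #8, #9
1. #1 r() → 4, leaving value 4
2. #2 w(73), leaving value 73
3. #3 w(48), leaving value 48
4. #4 w(83), leaving value 83
5. #5 r() → 83, leaving value 83
6. #6 w(66), leaving value 66
7. #7 w(70), leaving value 70
8. #8 w(79), leaving value 79
9. #9 w(10), leaving value 10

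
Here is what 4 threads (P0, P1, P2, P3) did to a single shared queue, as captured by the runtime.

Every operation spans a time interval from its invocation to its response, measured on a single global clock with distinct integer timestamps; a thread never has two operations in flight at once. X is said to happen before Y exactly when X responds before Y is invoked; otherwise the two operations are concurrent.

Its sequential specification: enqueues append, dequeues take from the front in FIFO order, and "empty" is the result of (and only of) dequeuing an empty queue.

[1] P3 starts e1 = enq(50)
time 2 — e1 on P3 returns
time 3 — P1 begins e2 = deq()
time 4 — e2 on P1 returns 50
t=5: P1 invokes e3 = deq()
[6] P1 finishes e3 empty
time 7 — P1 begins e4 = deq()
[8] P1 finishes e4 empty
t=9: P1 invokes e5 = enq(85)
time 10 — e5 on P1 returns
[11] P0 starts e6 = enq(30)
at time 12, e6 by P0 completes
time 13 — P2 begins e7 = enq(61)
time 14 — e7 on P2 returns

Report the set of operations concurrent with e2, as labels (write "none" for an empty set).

e2 runs from 3 to 4; window-overlapping ops are concurrent
e1 [1,2]: before
e3 [5,6]: after
e4 [7,8]: after
e5 [9,10]: after
e6 [11,12]: after
e7 [13,14]: after

none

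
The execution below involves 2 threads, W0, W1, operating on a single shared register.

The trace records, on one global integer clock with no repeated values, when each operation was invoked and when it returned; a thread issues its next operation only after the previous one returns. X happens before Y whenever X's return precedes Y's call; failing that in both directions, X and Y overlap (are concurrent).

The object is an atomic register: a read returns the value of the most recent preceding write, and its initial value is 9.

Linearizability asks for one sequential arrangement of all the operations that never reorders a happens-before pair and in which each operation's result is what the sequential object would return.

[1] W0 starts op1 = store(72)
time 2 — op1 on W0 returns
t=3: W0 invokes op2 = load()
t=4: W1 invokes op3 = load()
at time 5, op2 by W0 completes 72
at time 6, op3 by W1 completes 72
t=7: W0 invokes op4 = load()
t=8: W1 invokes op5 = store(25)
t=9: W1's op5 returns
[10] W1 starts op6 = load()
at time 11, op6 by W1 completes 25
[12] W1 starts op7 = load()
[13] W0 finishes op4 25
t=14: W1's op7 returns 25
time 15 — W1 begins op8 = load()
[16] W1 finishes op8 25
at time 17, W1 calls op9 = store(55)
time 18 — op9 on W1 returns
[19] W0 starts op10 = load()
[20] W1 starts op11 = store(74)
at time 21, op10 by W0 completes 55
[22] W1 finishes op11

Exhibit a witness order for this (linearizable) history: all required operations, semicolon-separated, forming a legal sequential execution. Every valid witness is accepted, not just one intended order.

1. op1 store(72), leaving value 72
2. op2 load() → 72, leaving value 72
3. op3 load() → 72, leaving value 72
4. op5 store(25), leaving value 25
5. op4 load() → 25, leaving value 25
6. op6 load() → 25, leaving value 25
7. op7 load() → 25, leaving value 25
8. op8 load() → 25, leaving value 25
9. op9 store(55), leaving value 55
10. op10 load() → 55, leaving value 55
11. op11 store(74), leaving value 74

op1; op2; op3; op5; op4; op6; op7; op8; op9; op10; op11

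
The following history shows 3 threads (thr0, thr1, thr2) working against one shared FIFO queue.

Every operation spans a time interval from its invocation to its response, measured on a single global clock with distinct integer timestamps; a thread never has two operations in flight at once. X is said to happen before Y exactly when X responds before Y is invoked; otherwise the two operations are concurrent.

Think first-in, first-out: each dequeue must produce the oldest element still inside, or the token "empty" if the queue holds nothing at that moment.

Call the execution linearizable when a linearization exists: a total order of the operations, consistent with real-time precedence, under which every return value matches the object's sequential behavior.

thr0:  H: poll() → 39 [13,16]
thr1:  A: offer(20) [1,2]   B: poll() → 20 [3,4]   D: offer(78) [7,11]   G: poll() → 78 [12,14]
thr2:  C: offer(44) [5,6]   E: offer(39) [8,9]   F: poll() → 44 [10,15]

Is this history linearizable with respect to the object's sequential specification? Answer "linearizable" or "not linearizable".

linearizable

one valid linearization: A, B, C, D, E, F, G, H
1. A offer(20), leaving queue <20>
2. B poll() → 20, leaving queue <>
3. C offer(44), leaving queue <44>
4. D offer(78), leaving queue <44,78>
5. E offer(39), leaving queue <44,78,39>
6. F poll() → 44, leaving queue <78,39>
7. G poll() → 78, leaving queue <39>
8. H poll() → 39, leaving queue <>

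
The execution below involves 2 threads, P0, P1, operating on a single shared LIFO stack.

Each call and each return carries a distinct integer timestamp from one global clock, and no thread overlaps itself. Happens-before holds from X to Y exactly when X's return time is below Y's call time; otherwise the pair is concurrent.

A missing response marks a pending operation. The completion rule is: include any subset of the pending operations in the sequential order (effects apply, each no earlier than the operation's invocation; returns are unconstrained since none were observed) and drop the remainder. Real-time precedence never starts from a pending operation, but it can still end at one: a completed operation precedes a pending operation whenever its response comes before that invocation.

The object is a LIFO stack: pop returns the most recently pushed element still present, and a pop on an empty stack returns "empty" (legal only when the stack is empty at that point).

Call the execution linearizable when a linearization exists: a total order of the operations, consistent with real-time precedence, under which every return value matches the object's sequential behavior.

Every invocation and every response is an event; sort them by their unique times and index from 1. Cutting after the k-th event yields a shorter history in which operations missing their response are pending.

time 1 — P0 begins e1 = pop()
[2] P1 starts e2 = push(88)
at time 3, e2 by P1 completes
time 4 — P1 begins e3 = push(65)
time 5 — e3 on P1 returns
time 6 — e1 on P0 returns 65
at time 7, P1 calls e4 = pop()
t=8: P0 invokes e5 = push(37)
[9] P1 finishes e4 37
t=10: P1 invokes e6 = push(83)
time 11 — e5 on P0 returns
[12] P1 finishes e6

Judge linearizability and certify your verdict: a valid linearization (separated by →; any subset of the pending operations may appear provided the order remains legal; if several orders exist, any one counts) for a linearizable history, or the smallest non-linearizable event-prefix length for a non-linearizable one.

linearizable — witness: e2 → e3 → e1 → e5 → e4 → e6

1. e2 push(88), leaving stack <88>
2. e3 push(65), leaving stack <88,65>
3. e1 pop() → 65, leaving stack <88>
4. e5 push(37), leaving stack <88,37>
5. e4 pop() → 37, leaving stack <88>
6. e6 push(83), leaving stack <88,83>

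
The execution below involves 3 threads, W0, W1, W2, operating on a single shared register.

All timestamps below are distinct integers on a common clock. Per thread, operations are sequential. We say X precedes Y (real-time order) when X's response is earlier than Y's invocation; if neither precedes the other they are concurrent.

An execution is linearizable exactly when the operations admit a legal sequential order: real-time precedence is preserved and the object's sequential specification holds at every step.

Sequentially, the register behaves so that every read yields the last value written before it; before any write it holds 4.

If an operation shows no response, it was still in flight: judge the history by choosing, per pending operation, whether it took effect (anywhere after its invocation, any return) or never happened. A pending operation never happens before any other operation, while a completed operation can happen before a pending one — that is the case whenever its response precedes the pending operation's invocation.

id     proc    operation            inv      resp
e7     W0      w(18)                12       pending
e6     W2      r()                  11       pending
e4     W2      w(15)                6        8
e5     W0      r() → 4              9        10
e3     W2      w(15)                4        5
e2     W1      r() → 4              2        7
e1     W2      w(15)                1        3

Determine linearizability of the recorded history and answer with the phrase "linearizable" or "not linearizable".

not linearizable

through event 9 a valid linearization exists; event 10 (e5 responding at time 10) ends that
all 4 real-time-respecting orders fail — 5 completed register operations, no legal replay
for example e1, e2, e3, e4, e5 fails at step 2: e2 r() → 4 is not legal there
for example e1, e3, e2, e4, e5 fails at step 3: e2 r() → 4 is not legal there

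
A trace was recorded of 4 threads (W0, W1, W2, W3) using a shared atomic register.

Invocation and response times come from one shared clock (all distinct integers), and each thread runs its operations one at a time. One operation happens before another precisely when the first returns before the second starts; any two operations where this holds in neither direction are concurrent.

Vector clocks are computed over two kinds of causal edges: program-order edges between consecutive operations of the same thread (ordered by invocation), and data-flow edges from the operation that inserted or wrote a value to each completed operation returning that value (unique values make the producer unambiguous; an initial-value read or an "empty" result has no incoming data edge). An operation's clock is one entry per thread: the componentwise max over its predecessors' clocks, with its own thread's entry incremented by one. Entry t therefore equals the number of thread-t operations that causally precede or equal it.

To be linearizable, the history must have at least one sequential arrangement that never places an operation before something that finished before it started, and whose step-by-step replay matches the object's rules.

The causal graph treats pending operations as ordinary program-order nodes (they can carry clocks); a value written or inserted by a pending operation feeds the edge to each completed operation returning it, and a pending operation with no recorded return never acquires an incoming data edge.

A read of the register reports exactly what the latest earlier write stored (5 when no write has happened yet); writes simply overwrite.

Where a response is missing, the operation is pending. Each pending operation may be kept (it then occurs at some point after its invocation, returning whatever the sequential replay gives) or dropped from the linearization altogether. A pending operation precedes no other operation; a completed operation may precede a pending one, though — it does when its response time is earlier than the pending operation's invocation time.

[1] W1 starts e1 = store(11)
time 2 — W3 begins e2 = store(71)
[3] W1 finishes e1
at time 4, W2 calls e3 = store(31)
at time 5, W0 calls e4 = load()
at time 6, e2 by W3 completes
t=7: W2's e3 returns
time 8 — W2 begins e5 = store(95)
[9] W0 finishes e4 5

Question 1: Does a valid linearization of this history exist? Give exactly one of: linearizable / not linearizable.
not linearizable

the violation lands at event 9, e4's response at time 9: events 1..8 linearize, events 1..9 do not
8 orders of the 4 completed atomic register ops respect real time; none is legal
include/drop combinations of the 1 pending operation (e5) were all tried; none helps
e.g. e1, e2, e3, e4 (pending dropped): illegal at step 4, since e4 load() → 5 cannot apply there
e.g. e1, e2, e4, e3 (pending dropped): illegal at step 3, since e4 load() → 5 cannot apply there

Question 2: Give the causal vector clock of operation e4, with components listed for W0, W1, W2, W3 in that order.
(1, 0, 0, 0)

e2 (invocation 2): nothing precedes it; W3's component alone gives (0, 0, 0, 1)
e3 (invocation 4): nothing precedes it; W2's component alone gives (0, 0, 1, 0)
e1 (invocation 1): nothing precedes it; W1's component alone gives (0, 1, 0, 0)
e4 (invocation 5): nothing precedes it; W0's component alone gives (1, 0, 0, 0)
e5 (invocation 8): componentwise max over VC(e3)=(0, 0, 1, 0), +1 at W2, giving (0, 0, 2, 0)
target: VC(e4) = (1, 0, 0, 0)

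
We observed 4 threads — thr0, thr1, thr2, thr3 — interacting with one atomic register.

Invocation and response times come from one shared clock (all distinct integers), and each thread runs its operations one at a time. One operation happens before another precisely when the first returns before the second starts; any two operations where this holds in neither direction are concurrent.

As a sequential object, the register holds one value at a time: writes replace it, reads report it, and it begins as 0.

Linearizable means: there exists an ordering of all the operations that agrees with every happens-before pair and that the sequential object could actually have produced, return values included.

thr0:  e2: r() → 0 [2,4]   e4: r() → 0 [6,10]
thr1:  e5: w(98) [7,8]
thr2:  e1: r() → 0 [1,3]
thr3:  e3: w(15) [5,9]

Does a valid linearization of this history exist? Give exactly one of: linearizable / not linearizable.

witness order: e1, e2, e4, e3, e5
1. e1 r() → 0, leaving value 0
2. e2 r() → 0, leaving value 0
3. e4 r() → 0, leaving value 0
4. e3 w(15), leaving value 15
5. e5 w(98), leaving value 98

linearizable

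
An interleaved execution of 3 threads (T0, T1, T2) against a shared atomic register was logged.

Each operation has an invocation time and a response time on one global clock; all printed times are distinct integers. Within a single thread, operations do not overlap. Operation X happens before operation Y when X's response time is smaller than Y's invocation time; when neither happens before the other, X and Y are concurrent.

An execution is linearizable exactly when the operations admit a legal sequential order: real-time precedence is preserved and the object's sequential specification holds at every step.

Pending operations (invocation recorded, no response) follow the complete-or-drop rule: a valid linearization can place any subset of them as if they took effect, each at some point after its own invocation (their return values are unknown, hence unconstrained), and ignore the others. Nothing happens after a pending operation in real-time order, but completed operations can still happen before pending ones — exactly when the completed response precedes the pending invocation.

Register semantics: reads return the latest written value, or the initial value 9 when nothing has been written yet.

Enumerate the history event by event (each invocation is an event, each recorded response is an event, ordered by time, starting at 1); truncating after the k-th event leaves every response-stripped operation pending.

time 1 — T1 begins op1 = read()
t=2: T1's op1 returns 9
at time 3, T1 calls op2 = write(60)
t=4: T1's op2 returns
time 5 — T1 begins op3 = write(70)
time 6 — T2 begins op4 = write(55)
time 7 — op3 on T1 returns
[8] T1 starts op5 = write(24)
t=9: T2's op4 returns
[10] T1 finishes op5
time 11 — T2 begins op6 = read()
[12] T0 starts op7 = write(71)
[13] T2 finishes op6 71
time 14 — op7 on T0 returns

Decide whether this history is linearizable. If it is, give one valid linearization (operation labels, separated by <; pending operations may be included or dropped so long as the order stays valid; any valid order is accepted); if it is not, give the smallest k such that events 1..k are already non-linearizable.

linearizable — witness: op1 < op2 < op3 < op4 < op5 < op7 < op6

after step 1 (op1 read() → 9): value 9
after step 2 (op2 write(60)): value 60
after step 3 (op3 write(70)): value 70
after step 4 (op4 write(55)): value 55
after step 5 (op5 write(24)): value 24
after step 6 (op7 write(71)): value 71
after step 7 (op6 read() → 71): value 71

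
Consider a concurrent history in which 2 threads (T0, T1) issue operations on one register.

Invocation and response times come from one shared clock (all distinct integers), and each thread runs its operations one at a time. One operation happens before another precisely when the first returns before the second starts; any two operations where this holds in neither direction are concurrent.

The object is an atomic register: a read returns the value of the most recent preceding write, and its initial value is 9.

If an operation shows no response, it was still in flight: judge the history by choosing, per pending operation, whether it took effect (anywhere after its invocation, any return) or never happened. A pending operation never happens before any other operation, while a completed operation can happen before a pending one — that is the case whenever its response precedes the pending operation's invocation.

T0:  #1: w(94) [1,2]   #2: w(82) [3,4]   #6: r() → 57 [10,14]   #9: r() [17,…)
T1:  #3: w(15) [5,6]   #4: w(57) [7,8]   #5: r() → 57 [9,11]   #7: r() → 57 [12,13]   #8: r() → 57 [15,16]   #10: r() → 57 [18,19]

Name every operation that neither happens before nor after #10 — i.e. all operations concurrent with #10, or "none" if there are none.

#9

#10 runs from 18 to 19; window-overlapping ops are concurrent
#1 [1,2]: before
#2 [3,4]: before
#3 [5,6]: before
#4 [7,8]: before
#5 [9,11]: before
#6 [10,14]: before
#7 [12,13]: before
#8 [15,16]: before
#9 [17,…): concurrent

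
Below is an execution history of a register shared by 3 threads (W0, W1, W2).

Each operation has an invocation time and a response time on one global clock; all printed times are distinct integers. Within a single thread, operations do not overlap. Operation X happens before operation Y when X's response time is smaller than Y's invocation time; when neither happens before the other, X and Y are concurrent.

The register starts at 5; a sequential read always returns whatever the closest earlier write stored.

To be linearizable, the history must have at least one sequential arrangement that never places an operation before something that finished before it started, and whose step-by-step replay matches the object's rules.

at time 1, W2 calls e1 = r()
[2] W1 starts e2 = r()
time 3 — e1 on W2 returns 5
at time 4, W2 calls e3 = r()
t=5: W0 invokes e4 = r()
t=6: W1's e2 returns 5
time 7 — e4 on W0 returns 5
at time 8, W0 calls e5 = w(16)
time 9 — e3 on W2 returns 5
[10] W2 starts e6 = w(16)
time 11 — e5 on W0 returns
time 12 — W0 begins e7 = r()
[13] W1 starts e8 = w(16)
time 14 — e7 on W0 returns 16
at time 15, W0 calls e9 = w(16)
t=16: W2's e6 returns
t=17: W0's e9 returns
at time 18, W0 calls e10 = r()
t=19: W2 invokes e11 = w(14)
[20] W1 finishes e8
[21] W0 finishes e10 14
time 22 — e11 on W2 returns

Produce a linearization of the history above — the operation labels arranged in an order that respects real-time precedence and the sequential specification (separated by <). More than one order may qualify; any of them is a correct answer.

e1 < e2 < e3 < e4 < e5 < e6 < e7 < e8 < e9 < e11 < e10

after step 1 (e1 r() → 5): value 5
after step 2 (e2 r() → 5): value 5
after step 3 (e3 r() → 5): value 5
after step 4 (e4 r() → 5): value 5
after step 5 (e5 w(16)): value 16
after step 6 (e6 w(16)): value 16
after step 7 (e7 r() → 16): value 16
after step 8 (e8 w(16)): value 16
after step 9 (e9 w(16)): value 16
after step 10 (e11 w(14)): value 14
after step 11 (e10 r() → 14): value 14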